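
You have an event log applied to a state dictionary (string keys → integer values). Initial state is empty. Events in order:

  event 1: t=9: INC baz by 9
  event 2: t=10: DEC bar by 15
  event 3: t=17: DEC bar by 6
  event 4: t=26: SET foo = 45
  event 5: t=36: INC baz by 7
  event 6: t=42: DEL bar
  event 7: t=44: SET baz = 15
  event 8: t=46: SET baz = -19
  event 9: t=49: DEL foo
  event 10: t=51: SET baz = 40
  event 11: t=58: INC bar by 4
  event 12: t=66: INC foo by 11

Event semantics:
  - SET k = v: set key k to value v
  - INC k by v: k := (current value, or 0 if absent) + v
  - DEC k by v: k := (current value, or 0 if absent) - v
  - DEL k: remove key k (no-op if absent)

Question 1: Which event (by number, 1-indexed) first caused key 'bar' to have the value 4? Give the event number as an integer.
Answer: 11

Derivation:
Looking for first event where bar becomes 4:
  event 2: bar = -15
  event 3: bar = -21
  event 4: bar = -21
  event 5: bar = -21
  event 6: bar = (absent)
  event 11: bar (absent) -> 4  <-- first match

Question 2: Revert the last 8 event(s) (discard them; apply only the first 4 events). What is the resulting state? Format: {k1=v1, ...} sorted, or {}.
Answer: {bar=-21, baz=9, foo=45}

Derivation:
Keep first 4 events (discard last 8):
  after event 1 (t=9: INC baz by 9): {baz=9}
  after event 2 (t=10: DEC bar by 15): {bar=-15, baz=9}
  after event 3 (t=17: DEC bar by 6): {bar=-21, baz=9}
  after event 4 (t=26: SET foo = 45): {bar=-21, baz=9, foo=45}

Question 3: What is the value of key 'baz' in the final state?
Track key 'baz' through all 12 events:
  event 1 (t=9: INC baz by 9): baz (absent) -> 9
  event 2 (t=10: DEC bar by 15): baz unchanged
  event 3 (t=17: DEC bar by 6): baz unchanged
  event 4 (t=26: SET foo = 45): baz unchanged
  event 5 (t=36: INC baz by 7): baz 9 -> 16
  event 6 (t=42: DEL bar): baz unchanged
  event 7 (t=44: SET baz = 15): baz 16 -> 15
  event 8 (t=46: SET baz = -19): baz 15 -> -19
  event 9 (t=49: DEL foo): baz unchanged
  event 10 (t=51: SET baz = 40): baz -19 -> 40
  event 11 (t=58: INC bar by 4): baz unchanged
  event 12 (t=66: INC foo by 11): baz unchanged
Final: baz = 40

Answer: 40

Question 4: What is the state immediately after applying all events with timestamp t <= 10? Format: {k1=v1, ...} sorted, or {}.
Answer: {bar=-15, baz=9}

Derivation:
Apply events with t <= 10 (2 events):
  after event 1 (t=9: INC baz by 9): {baz=9}
  after event 2 (t=10: DEC bar by 15): {bar=-15, baz=9}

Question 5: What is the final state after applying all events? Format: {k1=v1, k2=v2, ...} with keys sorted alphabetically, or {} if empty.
  after event 1 (t=9: INC baz by 9): {baz=9}
  after event 2 (t=10: DEC bar by 15): {bar=-15, baz=9}
  after event 3 (t=17: DEC bar by 6): {bar=-21, baz=9}
  after event 4 (t=26: SET foo = 45): {bar=-21, baz=9, foo=45}
  after event 5 (t=36: INC baz by 7): {bar=-21, baz=16, foo=45}
  after event 6 (t=42: DEL bar): {baz=16, foo=45}
  after event 7 (t=44: SET baz = 15): {baz=15, foo=45}
  after event 8 (t=46: SET baz = -19): {baz=-19, foo=45}
  after event 9 (t=49: DEL foo): {baz=-19}
  after event 10 (t=51: SET baz = 40): {baz=40}
  after event 11 (t=58: INC bar by 4): {bar=4, baz=40}
  after event 12 (t=66: INC foo by 11): {bar=4, baz=40, foo=11}

Answer: {bar=4, baz=40, foo=11}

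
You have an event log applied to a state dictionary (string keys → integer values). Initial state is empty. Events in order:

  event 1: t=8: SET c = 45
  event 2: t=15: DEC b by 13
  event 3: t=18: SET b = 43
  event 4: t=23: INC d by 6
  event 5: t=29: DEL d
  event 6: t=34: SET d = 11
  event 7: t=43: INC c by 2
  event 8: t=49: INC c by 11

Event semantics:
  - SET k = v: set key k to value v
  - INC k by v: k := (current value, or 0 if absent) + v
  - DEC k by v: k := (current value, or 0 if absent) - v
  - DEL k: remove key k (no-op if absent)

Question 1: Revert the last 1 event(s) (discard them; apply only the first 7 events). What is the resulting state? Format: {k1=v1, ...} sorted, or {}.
Answer: {b=43, c=47, d=11}

Derivation:
Keep first 7 events (discard last 1):
  after event 1 (t=8: SET c = 45): {c=45}
  after event 2 (t=15: DEC b by 13): {b=-13, c=45}
  after event 3 (t=18: SET b = 43): {b=43, c=45}
  after event 4 (t=23: INC d by 6): {b=43, c=45, d=6}
  after event 5 (t=29: DEL d): {b=43, c=45}
  after event 6 (t=34: SET d = 11): {b=43, c=45, d=11}
  after event 7 (t=43: INC c by 2): {b=43, c=47, d=11}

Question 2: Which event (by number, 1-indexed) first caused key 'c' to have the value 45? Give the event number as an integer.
Looking for first event where c becomes 45:
  event 1: c (absent) -> 45  <-- first match

Answer: 1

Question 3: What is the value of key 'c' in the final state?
Answer: 58

Derivation:
Track key 'c' through all 8 events:
  event 1 (t=8: SET c = 45): c (absent) -> 45
  event 2 (t=15: DEC b by 13): c unchanged
  event 3 (t=18: SET b = 43): c unchanged
  event 4 (t=23: INC d by 6): c unchanged
  event 5 (t=29: DEL d): c unchanged
  event 6 (t=34: SET d = 11): c unchanged
  event 7 (t=43: INC c by 2): c 45 -> 47
  event 8 (t=49: INC c by 11): c 47 -> 58
Final: c = 58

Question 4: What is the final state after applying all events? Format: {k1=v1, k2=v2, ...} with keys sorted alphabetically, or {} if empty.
Answer: {b=43, c=58, d=11}

Derivation:
  after event 1 (t=8: SET c = 45): {c=45}
  after event 2 (t=15: DEC b by 13): {b=-13, c=45}
  after event 3 (t=18: SET b = 43): {b=43, c=45}
  after event 4 (t=23: INC d by 6): {b=43, c=45, d=6}
  after event 5 (t=29: DEL d): {b=43, c=45}
  after event 6 (t=34: SET d = 11): {b=43, c=45, d=11}
  after event 7 (t=43: INC c by 2): {b=43, c=47, d=11}
  after event 8 (t=49: INC c by 11): {b=43, c=58, d=11}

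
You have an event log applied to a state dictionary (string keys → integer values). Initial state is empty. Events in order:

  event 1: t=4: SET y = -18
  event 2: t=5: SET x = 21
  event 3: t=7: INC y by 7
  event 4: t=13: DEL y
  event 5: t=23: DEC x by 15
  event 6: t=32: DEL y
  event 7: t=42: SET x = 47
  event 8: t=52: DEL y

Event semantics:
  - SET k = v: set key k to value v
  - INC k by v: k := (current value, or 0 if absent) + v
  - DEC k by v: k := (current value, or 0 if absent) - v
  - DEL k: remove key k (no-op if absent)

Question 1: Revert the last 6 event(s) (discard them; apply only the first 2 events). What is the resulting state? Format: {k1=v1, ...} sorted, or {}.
Keep first 2 events (discard last 6):
  after event 1 (t=4: SET y = -18): {y=-18}
  after event 2 (t=5: SET x = 21): {x=21, y=-18}

Answer: {x=21, y=-18}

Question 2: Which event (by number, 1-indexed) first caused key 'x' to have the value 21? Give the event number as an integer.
Answer: 2

Derivation:
Looking for first event where x becomes 21:
  event 2: x (absent) -> 21  <-- first match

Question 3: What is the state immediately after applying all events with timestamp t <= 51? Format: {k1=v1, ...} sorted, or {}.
Answer: {x=47}

Derivation:
Apply events with t <= 51 (7 events):
  after event 1 (t=4: SET y = -18): {y=-18}
  after event 2 (t=5: SET x = 21): {x=21, y=-18}
  after event 3 (t=7: INC y by 7): {x=21, y=-11}
  after event 4 (t=13: DEL y): {x=21}
  after event 5 (t=23: DEC x by 15): {x=6}
  after event 6 (t=32: DEL y): {x=6}
  after event 7 (t=42: SET x = 47): {x=47}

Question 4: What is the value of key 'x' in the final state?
Track key 'x' through all 8 events:
  event 1 (t=4: SET y = -18): x unchanged
  event 2 (t=5: SET x = 21): x (absent) -> 21
  event 3 (t=7: INC y by 7): x unchanged
  event 4 (t=13: DEL y): x unchanged
  event 5 (t=23: DEC x by 15): x 21 -> 6
  event 6 (t=32: DEL y): x unchanged
  event 7 (t=42: SET x = 47): x 6 -> 47
  event 8 (t=52: DEL y): x unchanged
Final: x = 47

Answer: 47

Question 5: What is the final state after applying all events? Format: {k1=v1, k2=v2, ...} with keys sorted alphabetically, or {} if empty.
Answer: {x=47}

Derivation:
  after event 1 (t=4: SET y = -18): {y=-18}
  after event 2 (t=5: SET x = 21): {x=21, y=-18}
  after event 3 (t=7: INC y by 7): {x=21, y=-11}
  after event 4 (t=13: DEL y): {x=21}
  after event 5 (t=23: DEC x by 15): {x=6}
  after event 6 (t=32: DEL y): {x=6}
  after event 7 (t=42: SET x = 47): {x=47}
  after event 8 (t=52: DEL y): {x=47}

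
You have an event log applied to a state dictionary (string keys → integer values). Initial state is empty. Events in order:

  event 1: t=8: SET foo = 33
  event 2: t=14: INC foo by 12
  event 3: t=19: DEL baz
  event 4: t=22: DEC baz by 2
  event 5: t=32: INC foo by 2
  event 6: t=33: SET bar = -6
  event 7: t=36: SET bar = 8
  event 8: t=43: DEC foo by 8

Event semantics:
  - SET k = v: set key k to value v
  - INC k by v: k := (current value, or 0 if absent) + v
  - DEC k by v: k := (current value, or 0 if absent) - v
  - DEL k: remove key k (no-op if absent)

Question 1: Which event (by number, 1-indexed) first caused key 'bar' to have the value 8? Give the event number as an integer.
Answer: 7

Derivation:
Looking for first event where bar becomes 8:
  event 6: bar = -6
  event 7: bar -6 -> 8  <-- first match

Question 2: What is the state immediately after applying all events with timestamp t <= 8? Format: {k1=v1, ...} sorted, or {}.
Answer: {foo=33}

Derivation:
Apply events with t <= 8 (1 events):
  after event 1 (t=8: SET foo = 33): {foo=33}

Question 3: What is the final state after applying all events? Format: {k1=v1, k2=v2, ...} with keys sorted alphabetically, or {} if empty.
  after event 1 (t=8: SET foo = 33): {foo=33}
  after event 2 (t=14: INC foo by 12): {foo=45}
  after event 3 (t=19: DEL baz): {foo=45}
  after event 4 (t=22: DEC baz by 2): {baz=-2, foo=45}
  after event 5 (t=32: INC foo by 2): {baz=-2, foo=47}
  after event 6 (t=33: SET bar = -6): {bar=-6, baz=-2, foo=47}
  after event 7 (t=36: SET bar = 8): {bar=8, baz=-2, foo=47}
  after event 8 (t=43: DEC foo by 8): {bar=8, baz=-2, foo=39}

Answer: {bar=8, baz=-2, foo=39}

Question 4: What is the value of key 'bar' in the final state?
Track key 'bar' through all 8 events:
  event 1 (t=8: SET foo = 33): bar unchanged
  event 2 (t=14: INC foo by 12): bar unchanged
  event 3 (t=19: DEL baz): bar unchanged
  event 4 (t=22: DEC baz by 2): bar unchanged
  event 5 (t=32: INC foo by 2): bar unchanged
  event 6 (t=33: SET bar = -6): bar (absent) -> -6
  event 7 (t=36: SET bar = 8): bar -6 -> 8
  event 8 (t=43: DEC foo by 8): bar unchanged
Final: bar = 8

Answer: 8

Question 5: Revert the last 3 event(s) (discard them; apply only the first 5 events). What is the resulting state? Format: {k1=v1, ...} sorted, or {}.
Answer: {baz=-2, foo=47}

Derivation:
Keep first 5 events (discard last 3):
  after event 1 (t=8: SET foo = 33): {foo=33}
  after event 2 (t=14: INC foo by 12): {foo=45}
  after event 3 (t=19: DEL baz): {foo=45}
  after event 4 (t=22: DEC baz by 2): {baz=-2, foo=45}
  after event 5 (t=32: INC foo by 2): {baz=-2, foo=47}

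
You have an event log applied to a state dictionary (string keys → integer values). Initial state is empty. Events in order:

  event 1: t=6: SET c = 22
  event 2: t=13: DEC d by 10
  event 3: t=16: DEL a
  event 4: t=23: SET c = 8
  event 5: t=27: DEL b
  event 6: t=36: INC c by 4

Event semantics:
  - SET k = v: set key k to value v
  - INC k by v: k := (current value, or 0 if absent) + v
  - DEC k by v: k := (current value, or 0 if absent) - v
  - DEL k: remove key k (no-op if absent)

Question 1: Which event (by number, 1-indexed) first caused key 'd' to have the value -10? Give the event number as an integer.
Answer: 2

Derivation:
Looking for first event where d becomes -10:
  event 2: d (absent) -> -10  <-- first match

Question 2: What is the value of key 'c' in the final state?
Track key 'c' through all 6 events:
  event 1 (t=6: SET c = 22): c (absent) -> 22
  event 2 (t=13: DEC d by 10): c unchanged
  event 3 (t=16: DEL a): c unchanged
  event 4 (t=23: SET c = 8): c 22 -> 8
  event 5 (t=27: DEL b): c unchanged
  event 6 (t=36: INC c by 4): c 8 -> 12
Final: c = 12

Answer: 12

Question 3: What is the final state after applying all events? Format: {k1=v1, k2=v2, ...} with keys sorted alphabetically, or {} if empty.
Answer: {c=12, d=-10}

Derivation:
  after event 1 (t=6: SET c = 22): {c=22}
  after event 2 (t=13: DEC d by 10): {c=22, d=-10}
  after event 3 (t=16: DEL a): {c=22, d=-10}
  after event 4 (t=23: SET c = 8): {c=8, d=-10}
  after event 5 (t=27: DEL b): {c=8, d=-10}
  after event 6 (t=36: INC c by 4): {c=12, d=-10}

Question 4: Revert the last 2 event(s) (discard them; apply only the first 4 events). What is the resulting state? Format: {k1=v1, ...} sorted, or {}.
Keep first 4 events (discard last 2):
  after event 1 (t=6: SET c = 22): {c=22}
  after event 2 (t=13: DEC d by 10): {c=22, d=-10}
  after event 3 (t=16: DEL a): {c=22, d=-10}
  after event 4 (t=23: SET c = 8): {c=8, d=-10}

Answer: {c=8, d=-10}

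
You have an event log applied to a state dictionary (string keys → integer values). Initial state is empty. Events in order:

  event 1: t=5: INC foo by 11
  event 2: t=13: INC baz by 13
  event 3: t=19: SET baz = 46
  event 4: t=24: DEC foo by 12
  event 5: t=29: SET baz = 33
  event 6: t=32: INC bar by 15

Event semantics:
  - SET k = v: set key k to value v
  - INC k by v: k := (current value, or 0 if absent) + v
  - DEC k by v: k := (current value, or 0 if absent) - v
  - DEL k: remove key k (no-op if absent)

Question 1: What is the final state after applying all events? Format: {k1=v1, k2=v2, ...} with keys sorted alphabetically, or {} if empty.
Answer: {bar=15, baz=33, foo=-1}

Derivation:
  after event 1 (t=5: INC foo by 11): {foo=11}
  after event 2 (t=13: INC baz by 13): {baz=13, foo=11}
  after event 3 (t=19: SET baz = 46): {baz=46, foo=11}
  after event 4 (t=24: DEC foo by 12): {baz=46, foo=-1}
  after event 5 (t=29: SET baz = 33): {baz=33, foo=-1}
  after event 6 (t=32: INC bar by 15): {bar=15, baz=33, foo=-1}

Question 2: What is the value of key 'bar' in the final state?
Answer: 15

Derivation:
Track key 'bar' through all 6 events:
  event 1 (t=5: INC foo by 11): bar unchanged
  event 2 (t=13: INC baz by 13): bar unchanged
  event 3 (t=19: SET baz = 46): bar unchanged
  event 4 (t=24: DEC foo by 12): bar unchanged
  event 5 (t=29: SET baz = 33): bar unchanged
  event 6 (t=32: INC bar by 15): bar (absent) -> 15
Final: bar = 15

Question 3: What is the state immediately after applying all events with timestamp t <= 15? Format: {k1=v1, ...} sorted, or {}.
Apply events with t <= 15 (2 events):
  after event 1 (t=5: INC foo by 11): {foo=11}
  after event 2 (t=13: INC baz by 13): {baz=13, foo=11}

Answer: {baz=13, foo=11}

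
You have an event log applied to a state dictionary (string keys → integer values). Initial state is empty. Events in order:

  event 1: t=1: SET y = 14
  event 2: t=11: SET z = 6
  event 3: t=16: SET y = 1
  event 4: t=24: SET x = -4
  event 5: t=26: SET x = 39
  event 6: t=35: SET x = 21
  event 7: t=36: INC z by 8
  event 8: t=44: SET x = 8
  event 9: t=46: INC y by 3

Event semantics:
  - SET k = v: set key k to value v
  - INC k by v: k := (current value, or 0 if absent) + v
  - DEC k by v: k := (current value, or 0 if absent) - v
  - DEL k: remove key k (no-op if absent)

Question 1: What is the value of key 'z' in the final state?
Track key 'z' through all 9 events:
  event 1 (t=1: SET y = 14): z unchanged
  event 2 (t=11: SET z = 6): z (absent) -> 6
  event 3 (t=16: SET y = 1): z unchanged
  event 4 (t=24: SET x = -4): z unchanged
  event 5 (t=26: SET x = 39): z unchanged
  event 6 (t=35: SET x = 21): z unchanged
  event 7 (t=36: INC z by 8): z 6 -> 14
  event 8 (t=44: SET x = 8): z unchanged
  event 9 (t=46: INC y by 3): z unchanged
Final: z = 14

Answer: 14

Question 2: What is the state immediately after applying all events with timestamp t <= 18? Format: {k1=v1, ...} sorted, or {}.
Apply events with t <= 18 (3 events):
  after event 1 (t=1: SET y = 14): {y=14}
  after event 2 (t=11: SET z = 6): {y=14, z=6}
  after event 3 (t=16: SET y = 1): {y=1, z=6}

Answer: {y=1, z=6}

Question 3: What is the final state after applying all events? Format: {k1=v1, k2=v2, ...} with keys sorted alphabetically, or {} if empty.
  after event 1 (t=1: SET y = 14): {y=14}
  after event 2 (t=11: SET z = 6): {y=14, z=6}
  after event 3 (t=16: SET y = 1): {y=1, z=6}
  after event 4 (t=24: SET x = -4): {x=-4, y=1, z=6}
  after event 5 (t=26: SET x = 39): {x=39, y=1, z=6}
  after event 6 (t=35: SET x = 21): {x=21, y=1, z=6}
  after event 7 (t=36: INC z by 8): {x=21, y=1, z=14}
  after event 8 (t=44: SET x = 8): {x=8, y=1, z=14}
  after event 9 (t=46: INC y by 3): {x=8, y=4, z=14}

Answer: {x=8, y=4, z=14}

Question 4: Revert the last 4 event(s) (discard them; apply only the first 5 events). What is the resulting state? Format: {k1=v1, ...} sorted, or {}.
Answer: {x=39, y=1, z=6}

Derivation:
Keep first 5 events (discard last 4):
  after event 1 (t=1: SET y = 14): {y=14}
  after event 2 (t=11: SET z = 6): {y=14, z=6}
  after event 3 (t=16: SET y = 1): {y=1, z=6}
  after event 4 (t=24: SET x = -4): {x=-4, y=1, z=6}
  after event 5 (t=26: SET x = 39): {x=39, y=1, z=6}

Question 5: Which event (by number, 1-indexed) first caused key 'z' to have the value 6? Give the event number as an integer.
Looking for first event where z becomes 6:
  event 2: z (absent) -> 6  <-- first match

Answer: 2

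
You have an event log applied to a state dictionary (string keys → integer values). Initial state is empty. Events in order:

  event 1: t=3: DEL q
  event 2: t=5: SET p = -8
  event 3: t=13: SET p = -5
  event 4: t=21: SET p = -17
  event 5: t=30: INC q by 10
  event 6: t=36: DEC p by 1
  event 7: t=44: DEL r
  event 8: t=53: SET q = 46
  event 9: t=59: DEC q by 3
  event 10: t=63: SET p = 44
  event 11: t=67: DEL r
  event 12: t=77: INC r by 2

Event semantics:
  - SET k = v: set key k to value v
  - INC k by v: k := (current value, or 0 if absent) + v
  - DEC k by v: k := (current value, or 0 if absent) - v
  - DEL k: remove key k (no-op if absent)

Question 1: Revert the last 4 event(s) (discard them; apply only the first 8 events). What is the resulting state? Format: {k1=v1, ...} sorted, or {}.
Keep first 8 events (discard last 4):
  after event 1 (t=3: DEL q): {}
  after event 2 (t=5: SET p = -8): {p=-8}
  after event 3 (t=13: SET p = -5): {p=-5}
  after event 4 (t=21: SET p = -17): {p=-17}
  after event 5 (t=30: INC q by 10): {p=-17, q=10}
  after event 6 (t=36: DEC p by 1): {p=-18, q=10}
  after event 7 (t=44: DEL r): {p=-18, q=10}
  after event 8 (t=53: SET q = 46): {p=-18, q=46}

Answer: {p=-18, q=46}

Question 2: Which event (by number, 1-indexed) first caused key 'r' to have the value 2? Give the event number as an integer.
Answer: 12

Derivation:
Looking for first event where r becomes 2:
  event 12: r (absent) -> 2  <-- first match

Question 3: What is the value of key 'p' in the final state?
Track key 'p' through all 12 events:
  event 1 (t=3: DEL q): p unchanged
  event 2 (t=5: SET p = -8): p (absent) -> -8
  event 3 (t=13: SET p = -5): p -8 -> -5
  event 4 (t=21: SET p = -17): p -5 -> -17
  event 5 (t=30: INC q by 10): p unchanged
  event 6 (t=36: DEC p by 1): p -17 -> -18
  event 7 (t=44: DEL r): p unchanged
  event 8 (t=53: SET q = 46): p unchanged
  event 9 (t=59: DEC q by 3): p unchanged
  event 10 (t=63: SET p = 44): p -18 -> 44
  event 11 (t=67: DEL r): p unchanged
  event 12 (t=77: INC r by 2): p unchanged
Final: p = 44

Answer: 44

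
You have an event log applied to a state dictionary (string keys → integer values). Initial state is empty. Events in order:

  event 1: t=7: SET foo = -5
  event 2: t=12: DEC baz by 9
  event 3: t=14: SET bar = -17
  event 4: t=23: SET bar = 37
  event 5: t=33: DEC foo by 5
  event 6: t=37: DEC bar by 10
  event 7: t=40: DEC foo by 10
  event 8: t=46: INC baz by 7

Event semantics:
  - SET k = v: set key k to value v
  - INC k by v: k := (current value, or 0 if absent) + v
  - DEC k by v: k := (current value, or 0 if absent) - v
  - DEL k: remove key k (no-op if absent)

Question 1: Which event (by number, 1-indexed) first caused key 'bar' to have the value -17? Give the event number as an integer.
Answer: 3

Derivation:
Looking for first event where bar becomes -17:
  event 3: bar (absent) -> -17  <-- first match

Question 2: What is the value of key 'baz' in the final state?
Answer: -2

Derivation:
Track key 'baz' through all 8 events:
  event 1 (t=7: SET foo = -5): baz unchanged
  event 2 (t=12: DEC baz by 9): baz (absent) -> -9
  event 3 (t=14: SET bar = -17): baz unchanged
  event 4 (t=23: SET bar = 37): baz unchanged
  event 5 (t=33: DEC foo by 5): baz unchanged
  event 6 (t=37: DEC bar by 10): baz unchanged
  event 7 (t=40: DEC foo by 10): baz unchanged
  event 8 (t=46: INC baz by 7): baz -9 -> -2
Final: baz = -2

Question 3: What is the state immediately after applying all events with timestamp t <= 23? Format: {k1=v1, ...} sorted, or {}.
Apply events with t <= 23 (4 events):
  after event 1 (t=7: SET foo = -5): {foo=-5}
  after event 2 (t=12: DEC baz by 9): {baz=-9, foo=-5}
  after event 3 (t=14: SET bar = -17): {bar=-17, baz=-9, foo=-5}
  after event 4 (t=23: SET bar = 37): {bar=37, baz=-9, foo=-5}

Answer: {bar=37, baz=-9, foo=-5}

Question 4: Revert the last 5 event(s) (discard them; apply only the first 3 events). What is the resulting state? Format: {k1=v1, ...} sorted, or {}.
Keep first 3 events (discard last 5):
  after event 1 (t=7: SET foo = -5): {foo=-5}
  after event 2 (t=12: DEC baz by 9): {baz=-9, foo=-5}
  after event 3 (t=14: SET bar = -17): {bar=-17, baz=-9, foo=-5}

Answer: {bar=-17, baz=-9, foo=-5}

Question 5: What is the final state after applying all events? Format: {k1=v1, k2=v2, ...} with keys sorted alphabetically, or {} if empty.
  after event 1 (t=7: SET foo = -5): {foo=-5}
  after event 2 (t=12: DEC baz by 9): {baz=-9, foo=-5}
  after event 3 (t=14: SET bar = -17): {bar=-17, baz=-9, foo=-5}
  after event 4 (t=23: SET bar = 37): {bar=37, baz=-9, foo=-5}
  after event 5 (t=33: DEC foo by 5): {bar=37, baz=-9, foo=-10}
  after event 6 (t=37: DEC bar by 10): {bar=27, baz=-9, foo=-10}
  after event 7 (t=40: DEC foo by 10): {bar=27, baz=-9, foo=-20}
  after event 8 (t=46: INC baz by 7): {bar=27, baz=-2, foo=-20}

Answer: {bar=27, baz=-2, foo=-20}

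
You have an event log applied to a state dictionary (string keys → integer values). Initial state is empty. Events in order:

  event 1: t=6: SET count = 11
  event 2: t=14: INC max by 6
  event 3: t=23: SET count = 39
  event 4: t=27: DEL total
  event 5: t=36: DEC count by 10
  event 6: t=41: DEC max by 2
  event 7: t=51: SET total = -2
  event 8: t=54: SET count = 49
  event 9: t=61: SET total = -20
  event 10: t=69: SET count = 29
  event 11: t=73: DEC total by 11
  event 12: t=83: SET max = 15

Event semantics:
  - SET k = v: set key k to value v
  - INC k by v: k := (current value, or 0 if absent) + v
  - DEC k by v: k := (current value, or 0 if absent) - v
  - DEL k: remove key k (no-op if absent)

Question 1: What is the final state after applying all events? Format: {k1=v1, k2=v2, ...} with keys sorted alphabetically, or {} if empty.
  after event 1 (t=6: SET count = 11): {count=11}
  after event 2 (t=14: INC max by 6): {count=11, max=6}
  after event 3 (t=23: SET count = 39): {count=39, max=6}
  after event 4 (t=27: DEL total): {count=39, max=6}
  after event 5 (t=36: DEC count by 10): {count=29, max=6}
  after event 6 (t=41: DEC max by 2): {count=29, max=4}
  after event 7 (t=51: SET total = -2): {count=29, max=4, total=-2}
  after event 8 (t=54: SET count = 49): {count=49, max=4, total=-2}
  after event 9 (t=61: SET total = -20): {count=49, max=4, total=-20}
  after event 10 (t=69: SET count = 29): {count=29, max=4, total=-20}
  after event 11 (t=73: DEC total by 11): {count=29, max=4, total=-31}
  after event 12 (t=83: SET max = 15): {count=29, max=15, total=-31}

Answer: {count=29, max=15, total=-31}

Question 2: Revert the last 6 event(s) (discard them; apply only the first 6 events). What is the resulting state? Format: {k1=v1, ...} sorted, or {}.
Answer: {count=29, max=4}

Derivation:
Keep first 6 events (discard last 6):
  after event 1 (t=6: SET count = 11): {count=11}
  after event 2 (t=14: INC max by 6): {count=11, max=6}
  after event 3 (t=23: SET count = 39): {count=39, max=6}
  after event 4 (t=27: DEL total): {count=39, max=6}
  after event 5 (t=36: DEC count by 10): {count=29, max=6}
  after event 6 (t=41: DEC max by 2): {count=29, max=4}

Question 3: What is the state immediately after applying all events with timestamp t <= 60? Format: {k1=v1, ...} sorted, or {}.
Answer: {count=49, max=4, total=-2}

Derivation:
Apply events with t <= 60 (8 events):
  after event 1 (t=6: SET count = 11): {count=11}
  after event 2 (t=14: INC max by 6): {count=11, max=6}
  after event 3 (t=23: SET count = 39): {count=39, max=6}
  after event 4 (t=27: DEL total): {count=39, max=6}
  after event 5 (t=36: DEC count by 10): {count=29, max=6}
  after event 6 (t=41: DEC max by 2): {count=29, max=4}
  after event 7 (t=51: SET total = -2): {count=29, max=4, total=-2}
  after event 8 (t=54: SET count = 49): {count=49, max=4, total=-2}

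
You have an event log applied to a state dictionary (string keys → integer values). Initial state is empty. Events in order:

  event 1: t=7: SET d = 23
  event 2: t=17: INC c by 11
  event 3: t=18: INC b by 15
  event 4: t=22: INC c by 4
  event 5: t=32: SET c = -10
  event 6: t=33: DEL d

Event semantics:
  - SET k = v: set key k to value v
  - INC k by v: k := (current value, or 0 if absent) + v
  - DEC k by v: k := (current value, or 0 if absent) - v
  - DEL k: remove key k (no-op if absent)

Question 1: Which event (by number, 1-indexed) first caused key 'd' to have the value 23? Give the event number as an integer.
Looking for first event where d becomes 23:
  event 1: d (absent) -> 23  <-- first match

Answer: 1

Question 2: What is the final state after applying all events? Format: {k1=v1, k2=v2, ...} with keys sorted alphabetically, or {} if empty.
  after event 1 (t=7: SET d = 23): {d=23}
  after event 2 (t=17: INC c by 11): {c=11, d=23}
  after event 3 (t=18: INC b by 15): {b=15, c=11, d=23}
  after event 4 (t=22: INC c by 4): {b=15, c=15, d=23}
  after event 5 (t=32: SET c = -10): {b=15, c=-10, d=23}
  after event 6 (t=33: DEL d): {b=15, c=-10}

Answer: {b=15, c=-10}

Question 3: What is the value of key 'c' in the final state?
Answer: -10

Derivation:
Track key 'c' through all 6 events:
  event 1 (t=7: SET d = 23): c unchanged
  event 2 (t=17: INC c by 11): c (absent) -> 11
  event 3 (t=18: INC b by 15): c unchanged
  event 4 (t=22: INC c by 4): c 11 -> 15
  event 5 (t=32: SET c = -10): c 15 -> -10
  event 6 (t=33: DEL d): c unchanged
Final: c = -10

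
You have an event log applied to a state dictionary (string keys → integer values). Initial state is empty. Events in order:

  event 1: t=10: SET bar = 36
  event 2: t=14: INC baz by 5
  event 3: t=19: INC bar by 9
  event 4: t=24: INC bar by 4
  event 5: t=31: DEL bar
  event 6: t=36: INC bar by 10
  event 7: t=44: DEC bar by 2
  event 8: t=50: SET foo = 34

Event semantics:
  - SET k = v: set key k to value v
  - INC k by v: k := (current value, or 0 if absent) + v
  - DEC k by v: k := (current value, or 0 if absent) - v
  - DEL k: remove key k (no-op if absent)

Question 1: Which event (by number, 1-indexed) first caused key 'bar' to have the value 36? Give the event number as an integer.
Looking for first event where bar becomes 36:
  event 1: bar (absent) -> 36  <-- first match

Answer: 1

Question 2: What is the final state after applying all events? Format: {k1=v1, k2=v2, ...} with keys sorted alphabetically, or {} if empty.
  after event 1 (t=10: SET bar = 36): {bar=36}
  after event 2 (t=14: INC baz by 5): {bar=36, baz=5}
  after event 3 (t=19: INC bar by 9): {bar=45, baz=5}
  after event 4 (t=24: INC bar by 4): {bar=49, baz=5}
  after event 5 (t=31: DEL bar): {baz=5}
  after event 6 (t=36: INC bar by 10): {bar=10, baz=5}
  after event 7 (t=44: DEC bar by 2): {bar=8, baz=5}
  after event 8 (t=50: SET foo = 34): {bar=8, baz=5, foo=34}

Answer: {bar=8, baz=5, foo=34}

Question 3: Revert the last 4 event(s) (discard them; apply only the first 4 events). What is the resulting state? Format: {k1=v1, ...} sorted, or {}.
Keep first 4 events (discard last 4):
  after event 1 (t=10: SET bar = 36): {bar=36}
  after event 2 (t=14: INC baz by 5): {bar=36, baz=5}
  after event 3 (t=19: INC bar by 9): {bar=45, baz=5}
  after event 4 (t=24: INC bar by 4): {bar=49, baz=5}

Answer: {bar=49, baz=5}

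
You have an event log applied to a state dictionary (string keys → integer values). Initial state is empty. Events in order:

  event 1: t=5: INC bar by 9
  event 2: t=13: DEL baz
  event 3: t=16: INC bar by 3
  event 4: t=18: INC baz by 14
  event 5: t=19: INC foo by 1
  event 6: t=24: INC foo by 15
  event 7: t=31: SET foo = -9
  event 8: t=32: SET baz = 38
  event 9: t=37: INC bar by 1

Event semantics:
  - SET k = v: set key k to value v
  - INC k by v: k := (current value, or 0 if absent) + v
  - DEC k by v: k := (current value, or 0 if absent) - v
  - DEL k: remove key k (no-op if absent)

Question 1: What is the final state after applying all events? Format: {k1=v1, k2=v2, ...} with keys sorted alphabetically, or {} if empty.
Answer: {bar=13, baz=38, foo=-9}

Derivation:
  after event 1 (t=5: INC bar by 9): {bar=9}
  after event 2 (t=13: DEL baz): {bar=9}
  after event 3 (t=16: INC bar by 3): {bar=12}
  after event 4 (t=18: INC baz by 14): {bar=12, baz=14}
  after event 5 (t=19: INC foo by 1): {bar=12, baz=14, foo=1}
  after event 6 (t=24: INC foo by 15): {bar=12, baz=14, foo=16}
  after event 7 (t=31: SET foo = -9): {bar=12, baz=14, foo=-9}
  after event 8 (t=32: SET baz = 38): {bar=12, baz=38, foo=-9}
  after event 9 (t=37: INC bar by 1): {bar=13, baz=38, foo=-9}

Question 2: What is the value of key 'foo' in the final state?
Answer: -9

Derivation:
Track key 'foo' through all 9 events:
  event 1 (t=5: INC bar by 9): foo unchanged
  event 2 (t=13: DEL baz): foo unchanged
  event 3 (t=16: INC bar by 3): foo unchanged
  event 4 (t=18: INC baz by 14): foo unchanged
  event 5 (t=19: INC foo by 1): foo (absent) -> 1
  event 6 (t=24: INC foo by 15): foo 1 -> 16
  event 7 (t=31: SET foo = -9): foo 16 -> -9
  event 8 (t=32: SET baz = 38): foo unchanged
  event 9 (t=37: INC bar by 1): foo unchanged
Final: foo = -9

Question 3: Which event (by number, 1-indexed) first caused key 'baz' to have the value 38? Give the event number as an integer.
Looking for first event where baz becomes 38:
  event 4: baz = 14
  event 5: baz = 14
  event 6: baz = 14
  event 7: baz = 14
  event 8: baz 14 -> 38  <-- first match

Answer: 8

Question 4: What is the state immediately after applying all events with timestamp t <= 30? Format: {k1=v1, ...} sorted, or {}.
Apply events with t <= 30 (6 events):
  after event 1 (t=5: INC bar by 9): {bar=9}
  after event 2 (t=13: DEL baz): {bar=9}
  after event 3 (t=16: INC bar by 3): {bar=12}
  after event 4 (t=18: INC baz by 14): {bar=12, baz=14}
  after event 5 (t=19: INC foo by 1): {bar=12, baz=14, foo=1}
  after event 6 (t=24: INC foo by 15): {bar=12, baz=14, foo=16}

Answer: {bar=12, baz=14, foo=16}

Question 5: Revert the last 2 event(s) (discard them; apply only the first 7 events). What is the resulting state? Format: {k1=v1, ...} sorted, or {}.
Answer: {bar=12, baz=14, foo=-9}

Derivation:
Keep first 7 events (discard last 2):
  after event 1 (t=5: INC bar by 9): {bar=9}
  after event 2 (t=13: DEL baz): {bar=9}
  after event 3 (t=16: INC bar by 3): {bar=12}
  after event 4 (t=18: INC baz by 14): {bar=12, baz=14}
  after event 5 (t=19: INC foo by 1): {bar=12, baz=14, foo=1}
  after event 6 (t=24: INC foo by 15): {bar=12, baz=14, foo=16}
  after event 7 (t=31: SET foo = -9): {bar=12, baz=14, foo=-9}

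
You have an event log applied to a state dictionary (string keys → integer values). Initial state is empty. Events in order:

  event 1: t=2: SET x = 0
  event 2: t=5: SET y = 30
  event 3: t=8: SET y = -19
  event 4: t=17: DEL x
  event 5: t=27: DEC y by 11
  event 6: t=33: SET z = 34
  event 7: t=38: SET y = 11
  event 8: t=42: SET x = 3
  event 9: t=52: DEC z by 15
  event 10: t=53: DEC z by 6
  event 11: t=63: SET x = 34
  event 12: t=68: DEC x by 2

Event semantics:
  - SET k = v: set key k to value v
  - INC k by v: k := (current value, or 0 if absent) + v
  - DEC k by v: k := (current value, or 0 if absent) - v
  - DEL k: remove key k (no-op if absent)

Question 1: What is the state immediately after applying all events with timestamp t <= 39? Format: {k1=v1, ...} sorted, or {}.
Answer: {y=11, z=34}

Derivation:
Apply events with t <= 39 (7 events):
  after event 1 (t=2: SET x = 0): {x=0}
  after event 2 (t=5: SET y = 30): {x=0, y=30}
  after event 3 (t=8: SET y = -19): {x=0, y=-19}
  after event 4 (t=17: DEL x): {y=-19}
  after event 5 (t=27: DEC y by 11): {y=-30}
  after event 6 (t=33: SET z = 34): {y=-30, z=34}
  after event 7 (t=38: SET y = 11): {y=11, z=34}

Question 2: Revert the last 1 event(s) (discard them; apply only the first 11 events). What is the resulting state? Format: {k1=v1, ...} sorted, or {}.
Answer: {x=34, y=11, z=13}

Derivation:
Keep first 11 events (discard last 1):
  after event 1 (t=2: SET x = 0): {x=0}
  after event 2 (t=5: SET y = 30): {x=0, y=30}
  after event 3 (t=8: SET y = -19): {x=0, y=-19}
  after event 4 (t=17: DEL x): {y=-19}
  after event 5 (t=27: DEC y by 11): {y=-30}
  after event 6 (t=33: SET z = 34): {y=-30, z=34}
  after event 7 (t=38: SET y = 11): {y=11, z=34}
  after event 8 (t=42: SET x = 3): {x=3, y=11, z=34}
  after event 9 (t=52: DEC z by 15): {x=3, y=11, z=19}
  after event 10 (t=53: DEC z by 6): {x=3, y=11, z=13}
  after event 11 (t=63: SET x = 34): {x=34, y=11, z=13}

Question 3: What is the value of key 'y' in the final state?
Track key 'y' through all 12 events:
  event 1 (t=2: SET x = 0): y unchanged
  event 2 (t=5: SET y = 30): y (absent) -> 30
  event 3 (t=8: SET y = -19): y 30 -> -19
  event 4 (t=17: DEL x): y unchanged
  event 5 (t=27: DEC y by 11): y -19 -> -30
  event 6 (t=33: SET z = 34): y unchanged
  event 7 (t=38: SET y = 11): y -30 -> 11
  event 8 (t=42: SET x = 3): y unchanged
  event 9 (t=52: DEC z by 15): y unchanged
  event 10 (t=53: DEC z by 6): y unchanged
  event 11 (t=63: SET x = 34): y unchanged
  event 12 (t=68: DEC x by 2): y unchanged
Final: y = 11

Answer: 11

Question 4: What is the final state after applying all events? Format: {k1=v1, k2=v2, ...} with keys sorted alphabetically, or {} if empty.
  after event 1 (t=2: SET x = 0): {x=0}
  after event 2 (t=5: SET y = 30): {x=0, y=30}
  after event 3 (t=8: SET y = -19): {x=0, y=-19}
  after event 4 (t=17: DEL x): {y=-19}
  after event 5 (t=27: DEC y by 11): {y=-30}
  after event 6 (t=33: SET z = 34): {y=-30, z=34}
  after event 7 (t=38: SET y = 11): {y=11, z=34}
  after event 8 (t=42: SET x = 3): {x=3, y=11, z=34}
  after event 9 (t=52: DEC z by 15): {x=3, y=11, z=19}
  after event 10 (t=53: DEC z by 6): {x=3, y=11, z=13}
  after event 11 (t=63: SET x = 34): {x=34, y=11, z=13}
  after event 12 (t=68: DEC x by 2): {x=32, y=11, z=13}

Answer: {x=32, y=11, z=13}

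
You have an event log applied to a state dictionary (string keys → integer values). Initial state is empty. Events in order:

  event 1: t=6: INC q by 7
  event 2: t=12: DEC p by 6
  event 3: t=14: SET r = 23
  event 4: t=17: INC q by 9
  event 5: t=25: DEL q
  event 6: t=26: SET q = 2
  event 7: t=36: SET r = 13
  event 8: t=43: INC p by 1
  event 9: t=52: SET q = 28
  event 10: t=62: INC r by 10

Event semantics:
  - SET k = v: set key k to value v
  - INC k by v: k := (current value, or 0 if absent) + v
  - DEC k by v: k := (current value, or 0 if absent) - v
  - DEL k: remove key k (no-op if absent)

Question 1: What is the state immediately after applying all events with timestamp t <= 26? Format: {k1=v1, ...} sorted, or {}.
Apply events with t <= 26 (6 events):
  after event 1 (t=6: INC q by 7): {q=7}
  after event 2 (t=12: DEC p by 6): {p=-6, q=7}
  after event 3 (t=14: SET r = 23): {p=-6, q=7, r=23}
  after event 4 (t=17: INC q by 9): {p=-6, q=16, r=23}
  after event 5 (t=25: DEL q): {p=-6, r=23}
  after event 6 (t=26: SET q = 2): {p=-6, q=2, r=23}

Answer: {p=-6, q=2, r=23}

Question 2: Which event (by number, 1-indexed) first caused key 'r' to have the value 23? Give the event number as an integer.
Looking for first event where r becomes 23:
  event 3: r (absent) -> 23  <-- first match

Answer: 3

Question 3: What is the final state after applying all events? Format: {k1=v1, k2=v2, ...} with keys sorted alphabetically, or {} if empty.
  after event 1 (t=6: INC q by 7): {q=7}
  after event 2 (t=12: DEC p by 6): {p=-6, q=7}
  after event 3 (t=14: SET r = 23): {p=-6, q=7, r=23}
  after event 4 (t=17: INC q by 9): {p=-6, q=16, r=23}
  after event 5 (t=25: DEL q): {p=-6, r=23}
  after event 6 (t=26: SET q = 2): {p=-6, q=2, r=23}
  after event 7 (t=36: SET r = 13): {p=-6, q=2, r=13}
  after event 8 (t=43: INC p by 1): {p=-5, q=2, r=13}
  after event 9 (t=52: SET q = 28): {p=-5, q=28, r=13}
  after event 10 (t=62: INC r by 10): {p=-5, q=28, r=23}

Answer: {p=-5, q=28, r=23}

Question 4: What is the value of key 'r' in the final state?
Answer: 23

Derivation:
Track key 'r' through all 10 events:
  event 1 (t=6: INC q by 7): r unchanged
  event 2 (t=12: DEC p by 6): r unchanged
  event 3 (t=14: SET r = 23): r (absent) -> 23
  event 4 (t=17: INC q by 9): r unchanged
  event 5 (t=25: DEL q): r unchanged
  event 6 (t=26: SET q = 2): r unchanged
  event 7 (t=36: SET r = 13): r 23 -> 13
  event 8 (t=43: INC p by 1): r unchanged
  event 9 (t=52: SET q = 28): r unchanged
  event 10 (t=62: INC r by 10): r 13 -> 23
Final: r = 23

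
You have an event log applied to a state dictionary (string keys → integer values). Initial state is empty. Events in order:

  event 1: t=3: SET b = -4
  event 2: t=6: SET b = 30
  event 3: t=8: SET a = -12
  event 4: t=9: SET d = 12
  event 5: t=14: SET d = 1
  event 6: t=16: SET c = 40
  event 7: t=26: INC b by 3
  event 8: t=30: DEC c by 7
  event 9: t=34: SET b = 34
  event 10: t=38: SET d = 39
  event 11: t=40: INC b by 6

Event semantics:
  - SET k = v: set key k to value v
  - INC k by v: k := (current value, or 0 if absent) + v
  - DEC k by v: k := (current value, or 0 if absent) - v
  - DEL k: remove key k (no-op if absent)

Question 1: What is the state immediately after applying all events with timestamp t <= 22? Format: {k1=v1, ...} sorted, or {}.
Apply events with t <= 22 (6 events):
  after event 1 (t=3: SET b = -4): {b=-4}
  after event 2 (t=6: SET b = 30): {b=30}
  after event 3 (t=8: SET a = -12): {a=-12, b=30}
  after event 4 (t=9: SET d = 12): {a=-12, b=30, d=12}
  after event 5 (t=14: SET d = 1): {a=-12, b=30, d=1}
  after event 6 (t=16: SET c = 40): {a=-12, b=30, c=40, d=1}

Answer: {a=-12, b=30, c=40, d=1}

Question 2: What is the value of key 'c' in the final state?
Answer: 33

Derivation:
Track key 'c' through all 11 events:
  event 1 (t=3: SET b = -4): c unchanged
  event 2 (t=6: SET b = 30): c unchanged
  event 3 (t=8: SET a = -12): c unchanged
  event 4 (t=9: SET d = 12): c unchanged
  event 5 (t=14: SET d = 1): c unchanged
  event 6 (t=16: SET c = 40): c (absent) -> 40
  event 7 (t=26: INC b by 3): c unchanged
  event 8 (t=30: DEC c by 7): c 40 -> 33
  event 9 (t=34: SET b = 34): c unchanged
  event 10 (t=38: SET d = 39): c unchanged
  event 11 (t=40: INC b by 6): c unchanged
Final: c = 33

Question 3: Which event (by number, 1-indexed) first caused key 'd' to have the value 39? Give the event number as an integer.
Answer: 10

Derivation:
Looking for first event where d becomes 39:
  event 4: d = 12
  event 5: d = 1
  event 6: d = 1
  event 7: d = 1
  event 8: d = 1
  event 9: d = 1
  event 10: d 1 -> 39  <-- first match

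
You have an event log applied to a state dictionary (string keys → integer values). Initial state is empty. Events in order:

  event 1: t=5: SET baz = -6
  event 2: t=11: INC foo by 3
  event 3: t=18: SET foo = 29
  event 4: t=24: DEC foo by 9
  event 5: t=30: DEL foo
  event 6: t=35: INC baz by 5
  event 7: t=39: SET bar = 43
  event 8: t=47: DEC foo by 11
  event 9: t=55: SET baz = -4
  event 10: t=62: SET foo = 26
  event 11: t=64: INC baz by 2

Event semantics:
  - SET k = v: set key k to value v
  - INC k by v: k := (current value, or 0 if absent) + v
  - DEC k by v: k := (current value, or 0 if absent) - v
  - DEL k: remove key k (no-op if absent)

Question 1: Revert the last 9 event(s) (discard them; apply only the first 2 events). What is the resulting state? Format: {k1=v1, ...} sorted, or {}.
Answer: {baz=-6, foo=3}

Derivation:
Keep first 2 events (discard last 9):
  after event 1 (t=5: SET baz = -6): {baz=-6}
  after event 2 (t=11: INC foo by 3): {baz=-6, foo=3}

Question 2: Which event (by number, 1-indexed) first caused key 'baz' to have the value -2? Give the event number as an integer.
Looking for first event where baz becomes -2:
  event 1: baz = -6
  event 2: baz = -6
  event 3: baz = -6
  event 4: baz = -6
  event 5: baz = -6
  event 6: baz = -1
  event 7: baz = -1
  event 8: baz = -1
  event 9: baz = -4
  event 10: baz = -4
  event 11: baz -4 -> -2  <-- first match

Answer: 11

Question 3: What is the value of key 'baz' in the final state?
Answer: -2

Derivation:
Track key 'baz' through all 11 events:
  event 1 (t=5: SET baz = -6): baz (absent) -> -6
  event 2 (t=11: INC foo by 3): baz unchanged
  event 3 (t=18: SET foo = 29): baz unchanged
  event 4 (t=24: DEC foo by 9): baz unchanged
  event 5 (t=30: DEL foo): baz unchanged
  event 6 (t=35: INC baz by 5): baz -6 -> -1
  event 7 (t=39: SET bar = 43): baz unchanged
  event 8 (t=47: DEC foo by 11): baz unchanged
  event 9 (t=55: SET baz = -4): baz -1 -> -4
  event 10 (t=62: SET foo = 26): baz unchanged
  event 11 (t=64: INC baz by 2): baz -4 -> -2
Final: baz = -2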